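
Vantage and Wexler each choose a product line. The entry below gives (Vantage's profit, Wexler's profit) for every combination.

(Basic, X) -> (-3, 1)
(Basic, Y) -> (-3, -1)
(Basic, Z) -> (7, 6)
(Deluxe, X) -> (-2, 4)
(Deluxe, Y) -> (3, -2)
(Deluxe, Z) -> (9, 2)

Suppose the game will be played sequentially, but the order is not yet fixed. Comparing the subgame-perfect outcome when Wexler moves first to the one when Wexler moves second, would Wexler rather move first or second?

second

If Vantage leads: Wexler's best replies are Basic→Z, Deluxe→X; Vantage's induced payoffs 7, -2; outcome (Basic, Z), payoffs (7, 6).
If Wexler leads: Vantage's best replies are X→Deluxe, Y→Deluxe, Z→Deluxe; Wexler's induced payoffs 4, -2, 2; outcome (Deluxe, X), payoffs (-2, 4).
Wexler gets 4 moving first and 6 moving second, so Wexler prefers to move second.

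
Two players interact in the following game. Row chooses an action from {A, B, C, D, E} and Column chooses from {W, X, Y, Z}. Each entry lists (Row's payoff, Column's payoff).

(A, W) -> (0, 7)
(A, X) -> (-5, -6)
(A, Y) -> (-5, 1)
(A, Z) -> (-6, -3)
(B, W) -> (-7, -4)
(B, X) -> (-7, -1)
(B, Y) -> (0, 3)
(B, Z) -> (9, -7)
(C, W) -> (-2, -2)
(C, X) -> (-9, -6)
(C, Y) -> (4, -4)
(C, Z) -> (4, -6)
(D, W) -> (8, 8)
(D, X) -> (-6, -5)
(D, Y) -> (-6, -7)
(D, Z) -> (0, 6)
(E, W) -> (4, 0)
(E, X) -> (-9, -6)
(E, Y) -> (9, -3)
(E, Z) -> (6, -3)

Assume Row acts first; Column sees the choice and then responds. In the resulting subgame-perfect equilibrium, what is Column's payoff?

8

Column best-responds to each possible Row move:
- A → Column plays W (best of 7, -6, 1, -3); Row gets 0.
- B → Column plays Y (best of -4, -1, 3, -7); Row gets 0.
- C → Column plays W (best of -2, -6, -4, -6); Row gets -2.
- D → Column plays W (best of 8, -5, -7, 6); Row gets 8.
- E → Column plays W (best of 0, -6, -3, -3); Row gets 4.
Among 0, 0, -2, 8, 4, the best is 8 at D. Subgame-perfect outcome: (D, W) with payoffs (8, 8).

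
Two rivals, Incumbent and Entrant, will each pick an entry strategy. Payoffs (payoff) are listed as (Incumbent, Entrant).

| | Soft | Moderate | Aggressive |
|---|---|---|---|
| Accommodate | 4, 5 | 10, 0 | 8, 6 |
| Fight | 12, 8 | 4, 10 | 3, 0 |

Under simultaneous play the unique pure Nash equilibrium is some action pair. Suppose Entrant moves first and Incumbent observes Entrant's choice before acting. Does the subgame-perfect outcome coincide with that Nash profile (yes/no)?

Backward induction with Entrant moving first.
- Soft: Incumbent compares 4, 12 and picks Fight; Entrant would get 8.
- Moderate: Incumbent compares 10, 4 and picks Accommodate; Entrant would get 0.
- Aggressive: Incumbent compares 8, 3 and picks Accommodate; Entrant would get 6.
Entrant's induced payoffs are 8, 0, 6, so Entrant commits to Soft. Subgame-perfect outcome: (Fight, Soft) with payoffs (12, 8).
For the simultaneous game, intersect best replies.
Incumbent's best replies: Soft→Fight; Moderate→Accommodate; Aggressive→Accommodate.
Entrant's best replies: Accommodate→Aggressive; Fight→Moderate.
The unique mutual best reply is (Accommodate, Aggressive), giving (8, 6).
Sequential outcome (Fight, Soft) differs from the Nash profile (Accommodate, Aggressive).

no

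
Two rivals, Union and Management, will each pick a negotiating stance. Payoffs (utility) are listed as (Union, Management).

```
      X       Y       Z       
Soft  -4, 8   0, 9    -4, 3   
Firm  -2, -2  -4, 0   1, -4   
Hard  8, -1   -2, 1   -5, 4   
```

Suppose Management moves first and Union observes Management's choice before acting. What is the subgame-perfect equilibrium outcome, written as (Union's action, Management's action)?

Solve by backward induction (Management leads).
- X: Union compares -4, -2, 8 and picks Hard; Management would get -1.
- Y: Union compares 0, -4, -2 and picks Soft; Management would get 9.
- Z: Union compares -4, 1, -5 and picks Firm; Management would get -4.
Maximizing over -1, 9, -4, Management chooses Y. Subgame-perfect outcome: (Soft, Y) with payoffs (0, 9).

(Soft, Y)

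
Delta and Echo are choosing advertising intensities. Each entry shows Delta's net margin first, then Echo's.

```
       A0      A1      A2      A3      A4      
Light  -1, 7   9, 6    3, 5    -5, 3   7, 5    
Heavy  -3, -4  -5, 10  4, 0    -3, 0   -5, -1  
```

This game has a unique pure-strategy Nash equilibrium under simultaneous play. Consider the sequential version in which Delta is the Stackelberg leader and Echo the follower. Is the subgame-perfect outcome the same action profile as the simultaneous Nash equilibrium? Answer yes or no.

Echo best-responds to each possible Delta move:
- Light: Echo compares 7, 6, 5, 3, 5 and picks A0; Delta would get -1.
- Heavy: Echo compares -4, 10, 0, 0, -1 and picks A1; Delta would get -5.
Maximizing over -1, -5, Delta chooses Light. Subgame-perfect outcome: (Light, A0) with payoffs (-1, 7).
Now find the simultaneous Nash equilibrium.
Delta's best replies: A0→Light; A1→Light; A2→Heavy; A3→Heavy; A4→Light.
Echo's best replies: Light→A0; Heavy→A1.
The unique mutual best reply is (Light, A0), giving (-1, 7).
Sequential outcome (Light, A0) coincides with the Nash profile (Light, A0).

yes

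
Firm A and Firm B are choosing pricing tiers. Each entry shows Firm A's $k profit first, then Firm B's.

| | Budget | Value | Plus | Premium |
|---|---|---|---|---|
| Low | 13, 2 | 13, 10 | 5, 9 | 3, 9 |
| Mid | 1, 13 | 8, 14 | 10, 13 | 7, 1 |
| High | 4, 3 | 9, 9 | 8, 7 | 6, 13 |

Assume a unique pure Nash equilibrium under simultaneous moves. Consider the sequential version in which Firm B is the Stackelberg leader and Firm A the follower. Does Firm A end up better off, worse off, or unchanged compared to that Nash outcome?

Backward induction with Firm B moving first.
- Budget: BR = Low, leader payoff 2.
- Value: BR = Low, leader payoff 10.
- Plus: BR = Mid, leader payoff 13.
- Premium: BR = Mid, leader payoff 1.
Firm B's induced payoffs are 2, 10, 13, 1, so Firm B commits to Plus. Subgame-perfect outcome: (Mid, Plus) with payoffs (10, 13).
Now find the simultaneous Nash equilibrium.
Firm A's best replies: Budget→Low; Value→Low; Plus→Mid; Premium→Mid.
Firm B's best replies: Low→Value; Mid→Value; High→Premium.
Only (Low, Value) has each player best-responding; Nash payoffs (13, 10).
Firm A earns 10 sequentially versus 13 at the Nash outcome: worse off.

worse off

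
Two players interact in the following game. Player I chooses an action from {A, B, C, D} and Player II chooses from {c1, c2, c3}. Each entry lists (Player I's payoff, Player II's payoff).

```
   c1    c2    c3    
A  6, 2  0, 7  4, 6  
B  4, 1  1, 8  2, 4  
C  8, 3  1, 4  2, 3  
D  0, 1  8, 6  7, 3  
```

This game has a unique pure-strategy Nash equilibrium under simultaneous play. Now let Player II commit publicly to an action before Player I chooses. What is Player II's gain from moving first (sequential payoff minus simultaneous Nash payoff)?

Work backward from Player I's decision.
- c1: Player I compares 6, 4, 8, 0 and picks C; Player II would get 3.
- c2: Player I compares 0, 1, 1, 8 and picks D; Player II would get 6.
- c3: Player I compares 4, 2, 2, 7 and picks D; Player II would get 3.
Player II's induced payoffs are 3, 6, 3, so Player II commits to c2. Subgame-perfect outcome: (D, c2) with payoffs (8, 6).
Under simultaneous play:
Player I's best replies: c1→C; c2→D; c3→D.
Player II's best replies: A→c2; B→c2; C→c2; D→c2.
Only (D, c2) has each player best-responding; Nash payoffs (8, 6).
Player II's commitment gain: 6 − 6 = 0.

0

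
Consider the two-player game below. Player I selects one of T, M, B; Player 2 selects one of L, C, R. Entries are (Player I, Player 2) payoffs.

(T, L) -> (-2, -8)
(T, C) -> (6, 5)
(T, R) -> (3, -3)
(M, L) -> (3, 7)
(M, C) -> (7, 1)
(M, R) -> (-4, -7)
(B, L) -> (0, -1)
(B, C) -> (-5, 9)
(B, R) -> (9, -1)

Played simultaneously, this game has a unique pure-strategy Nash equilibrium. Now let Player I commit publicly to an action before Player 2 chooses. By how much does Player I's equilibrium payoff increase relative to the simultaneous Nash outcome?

Player 2 best-responds to each possible Player I move:
- T: Player 2 compares -8, 5, -3 and picks C; Player I would get 6.
- M: Player 2 compares 7, 1, -7 and picks L; Player I would get 3.
- B: Player 2 compares -1, 9, -1 and picks C; Player I would get -5.
Player I's induced payoffs are 6, 3, -5, so Player I commits to T. Subgame-perfect outcome: (T, C) with payoffs (6, 5).
Now find the simultaneous Nash equilibrium.
Player I's best replies: L→M; C→M; R→B.
Player 2's best replies: T→C; M→L; B→C.
The unique mutual best reply is (M, L), giving (3, 7).
Player I's commitment gain: 6 − 3 = 3.

3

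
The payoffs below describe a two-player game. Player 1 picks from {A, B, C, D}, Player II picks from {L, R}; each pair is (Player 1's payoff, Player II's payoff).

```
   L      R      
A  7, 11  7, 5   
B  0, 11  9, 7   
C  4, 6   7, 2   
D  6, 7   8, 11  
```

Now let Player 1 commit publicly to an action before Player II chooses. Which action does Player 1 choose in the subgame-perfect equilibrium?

D

Work backward from Player II's decision.
- A → Player II plays L (best of 11, 5); Player 1 gets 7.
- B → Player II plays L (best of 11, 7); Player 1 gets 0.
- C → Player II plays L (best of 6, 2); Player 1 gets 4.
- D → Player II plays R (best of 7, 11); Player 1 gets 8.
Maximizing over 7, 0, 4, 8, Player 1 chooses D. Subgame-perfect outcome: (D, R) with payoffs (8, 11).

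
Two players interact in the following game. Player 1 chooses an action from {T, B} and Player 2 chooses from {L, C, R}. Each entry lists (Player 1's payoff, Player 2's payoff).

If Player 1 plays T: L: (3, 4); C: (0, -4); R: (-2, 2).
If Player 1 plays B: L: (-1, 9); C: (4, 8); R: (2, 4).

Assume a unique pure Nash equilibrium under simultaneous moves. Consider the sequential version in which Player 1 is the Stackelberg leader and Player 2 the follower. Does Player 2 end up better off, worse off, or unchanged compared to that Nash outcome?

Backward induction with Player 1 moving first.
- T: Player 2 compares 4, -4, 2 and picks L; Player 1 would get 3.
- B: Player 2 compares 9, 8, 4 and picks L; Player 1 would get -1.
Among 3, -1, the best is 3 at T. Subgame-perfect outcome: (T, L) with payoffs (3, 4).
For the simultaneous game, intersect best replies.
Player 1's best replies: L→T; C→B; R→B.
Player 2's best replies: T→L; B→L.
Only (T, L) has each player best-responding; Nash payoffs (3, 4).
Player 2 earns 4 sequentially versus 4 at the Nash outcome: unchanged.

unchanged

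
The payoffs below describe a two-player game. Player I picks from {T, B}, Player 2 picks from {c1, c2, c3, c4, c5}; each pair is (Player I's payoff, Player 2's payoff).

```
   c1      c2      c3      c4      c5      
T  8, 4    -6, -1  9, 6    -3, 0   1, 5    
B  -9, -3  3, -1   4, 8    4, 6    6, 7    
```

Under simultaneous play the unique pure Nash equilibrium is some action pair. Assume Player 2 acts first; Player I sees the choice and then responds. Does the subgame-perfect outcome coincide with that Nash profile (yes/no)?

no

Work backward from Player I's decision.
- c1: BR = T, leader payoff 4.
- c2: BR = B, leader payoff -1.
- c3: BR = T, leader payoff 6.
- c4: BR = B, leader payoff 6.
- c5: BR = B, leader payoff 7.
Player 2's induced payoffs are 4, -1, 6, 6, 7, so Player 2 commits to c5. Subgame-perfect outcome: (B, c5) with payoffs (6, 7).
For the simultaneous game, intersect best replies.
Player I's best replies: c1→T; c2→B; c3→T; c4→B; c5→B.
Player 2's best replies: T→c3; B→c3.
Only (T, c3) has each player best-responding; Nash payoffs (9, 6).
Sequential outcome (B, c5) differs from the Nash profile (T, c3).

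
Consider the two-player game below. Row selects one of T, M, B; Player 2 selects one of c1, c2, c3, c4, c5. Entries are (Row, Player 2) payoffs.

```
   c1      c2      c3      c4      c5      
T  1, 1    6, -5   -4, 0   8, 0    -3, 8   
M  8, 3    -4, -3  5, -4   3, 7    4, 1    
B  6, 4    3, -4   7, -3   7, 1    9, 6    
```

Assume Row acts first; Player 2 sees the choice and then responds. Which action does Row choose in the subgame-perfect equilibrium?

B

Solve by backward induction (Row leads).
- T: BR = c5, leader payoff -3.
- M: BR = c4, leader payoff 3.
- B: BR = c5, leader payoff 9.
Among -3, 3, 9, the best is 9 at B. Subgame-perfect outcome: (B, c5) with payoffs (9, 6).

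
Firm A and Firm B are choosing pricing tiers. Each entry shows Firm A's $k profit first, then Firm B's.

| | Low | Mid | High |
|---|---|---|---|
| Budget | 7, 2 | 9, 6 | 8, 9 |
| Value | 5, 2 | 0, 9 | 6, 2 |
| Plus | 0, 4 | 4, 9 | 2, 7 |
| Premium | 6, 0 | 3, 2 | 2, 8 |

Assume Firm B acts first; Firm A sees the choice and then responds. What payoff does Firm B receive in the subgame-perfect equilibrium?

9

Solve by backward induction (Firm B leads).
- Low → Firm A plays Budget (best of 7, 5, 0, 6); Firm B gets 2.
- Mid → Firm A plays Budget (best of 9, 0, 4, 3); Firm B gets 6.
- High → Firm A plays Budget (best of 8, 6, 2, 2); Firm B gets 9.
Firm B's induced payoffs are 2, 6, 9, so Firm B commits to High. Subgame-perfect outcome: (Budget, High) with payoffs (8, 9).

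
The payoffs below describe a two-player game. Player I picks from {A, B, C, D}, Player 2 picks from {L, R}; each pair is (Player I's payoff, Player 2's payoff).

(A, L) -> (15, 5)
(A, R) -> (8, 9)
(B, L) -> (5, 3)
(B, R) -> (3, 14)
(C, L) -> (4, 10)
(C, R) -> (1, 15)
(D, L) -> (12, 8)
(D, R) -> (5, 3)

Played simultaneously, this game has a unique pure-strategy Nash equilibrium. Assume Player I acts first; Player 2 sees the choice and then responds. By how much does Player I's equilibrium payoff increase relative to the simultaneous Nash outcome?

Player 2 best-responds to each possible Player I move:
- A: Player 2 compares 5, 9 and picks R; Player I would get 8.
- B: Player 2 compares 3, 14 and picks R; Player I would get 3.
- C: Player 2 compares 10, 15 and picks R; Player I would get 1.
- D: Player 2 compares 8, 3 and picks L; Player I would get 12.
Among 8, 3, 1, 12, the best is 12 at D. Subgame-perfect outcome: (D, L) with payoffs (12, 8).
For the simultaneous game, intersect best replies.
Player I's best replies: L→A; R→A.
Player 2's best replies: A→R; B→R; C→R; D→L.
Only (A, R) has each player best-responding; Nash payoffs (8, 9).
Player I's commitment gain: 12 − 8 = 4.

4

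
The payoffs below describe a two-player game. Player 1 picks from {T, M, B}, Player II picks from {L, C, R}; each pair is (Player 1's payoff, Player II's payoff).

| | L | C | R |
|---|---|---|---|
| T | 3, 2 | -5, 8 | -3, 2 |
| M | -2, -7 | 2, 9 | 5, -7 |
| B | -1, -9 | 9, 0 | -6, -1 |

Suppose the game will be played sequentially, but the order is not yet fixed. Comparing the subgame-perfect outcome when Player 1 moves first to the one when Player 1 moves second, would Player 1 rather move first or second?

If Player 1 leads: Player II's best replies are T→C, M→C, B→C; Player 1's induced payoffs -5, 2, 9; outcome (B, C), payoffs (9, 0).
If Player II leads: Player 1's best replies are L→T, C→B, R→M; Player II's induced payoffs 2, 0, -7; outcome (T, L), payoffs (3, 2).
Player 1 gets 9 moving first and 3 moving second, so Player 1 prefers to move first.

first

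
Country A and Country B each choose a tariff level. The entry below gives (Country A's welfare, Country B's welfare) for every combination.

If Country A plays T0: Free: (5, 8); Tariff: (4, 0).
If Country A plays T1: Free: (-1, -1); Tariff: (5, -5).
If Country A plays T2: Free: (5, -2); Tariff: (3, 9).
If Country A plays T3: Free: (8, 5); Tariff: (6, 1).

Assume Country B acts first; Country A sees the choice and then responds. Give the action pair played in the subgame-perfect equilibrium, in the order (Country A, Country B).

(T3, Free)

Work backward from Country A's decision.
- Free: BR = T3, leader payoff 5.
- Tariff: BR = T3, leader payoff 1.
Maximizing over 5, 1, Country B chooses Free. Subgame-perfect outcome: (T3, Free) with payoffs (8, 5).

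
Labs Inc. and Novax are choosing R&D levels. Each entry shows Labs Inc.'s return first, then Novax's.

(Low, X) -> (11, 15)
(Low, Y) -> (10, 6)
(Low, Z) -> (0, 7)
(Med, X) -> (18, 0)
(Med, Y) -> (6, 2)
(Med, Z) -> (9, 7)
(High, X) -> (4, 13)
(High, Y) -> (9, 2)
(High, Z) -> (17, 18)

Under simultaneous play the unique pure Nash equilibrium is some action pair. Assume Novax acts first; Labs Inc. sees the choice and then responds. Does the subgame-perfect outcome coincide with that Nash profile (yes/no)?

yes

Backward induction with Novax moving first.
- X: Labs Inc. compares 11, 18, 4 and picks Med; Novax would get 0.
- Y: Labs Inc. compares 10, 6, 9 and picks Low; Novax would get 6.
- Z: Labs Inc. compares 0, 9, 17 and picks High; Novax would get 18.
Among 0, 6, 18, the best is 18 at Z. Subgame-perfect outcome: (High, Z) with payoffs (17, 18).
Now find the simultaneous Nash equilibrium.
Labs Inc.'s best replies: X→Med; Y→Low; Z→High.
Novax's best replies: Low→X; Med→Z; High→Z.
Only (High, Z) has each player best-responding; Nash payoffs (17, 18).
Sequential outcome (High, Z) coincides with the Nash profile (High, Z).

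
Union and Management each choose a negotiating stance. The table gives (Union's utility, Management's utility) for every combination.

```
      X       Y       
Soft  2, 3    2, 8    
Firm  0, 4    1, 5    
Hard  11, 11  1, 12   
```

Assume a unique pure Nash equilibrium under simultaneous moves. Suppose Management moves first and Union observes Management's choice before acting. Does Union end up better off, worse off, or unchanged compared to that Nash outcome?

Work backward from Union's decision.
- X: Union compares 2, 0, 11 and picks Hard; Management would get 11.
- Y: Union compares 2, 1, 1 and picks Soft; Management would get 8.
Among 11, 8, the best is 11 at X. Subgame-perfect outcome: (Hard, X) with payoffs (11, 11).
For the simultaneous game, intersect best replies.
Union's best replies: X→Hard; Y→Soft.
Management's best replies: Soft→Y; Firm→Y; Hard→Y.
Only (Soft, Y) has each player best-responding; Nash payoffs (2, 8).
Union earns 11 sequentially versus 2 at the Nash outcome: better off.

better off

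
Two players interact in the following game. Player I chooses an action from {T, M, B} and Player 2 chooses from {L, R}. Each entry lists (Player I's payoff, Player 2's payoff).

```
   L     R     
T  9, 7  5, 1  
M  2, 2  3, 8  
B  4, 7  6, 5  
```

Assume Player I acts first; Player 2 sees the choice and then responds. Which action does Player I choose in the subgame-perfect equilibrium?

Backward induction with Player I moving first.
- T → Player 2 plays L (best of 7, 1); Player I gets 9.
- M → Player 2 plays R (best of 2, 8); Player I gets 3.
- B → Player 2 plays L (best of 7, 5); Player I gets 4.
Maximizing over 9, 3, 4, Player I chooses T. Subgame-perfect outcome: (T, L) with payoffs (9, 7).

T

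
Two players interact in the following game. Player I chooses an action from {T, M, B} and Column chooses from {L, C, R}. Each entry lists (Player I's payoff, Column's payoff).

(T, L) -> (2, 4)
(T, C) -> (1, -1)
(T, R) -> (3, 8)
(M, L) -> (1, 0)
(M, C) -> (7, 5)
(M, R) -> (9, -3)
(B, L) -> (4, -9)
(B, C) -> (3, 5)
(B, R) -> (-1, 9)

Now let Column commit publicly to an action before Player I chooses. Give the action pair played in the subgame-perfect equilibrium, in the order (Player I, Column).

Player I best-responds to each possible Column move:
- L → Player I plays B (best of 2, 1, 4); Column gets -9.
- C → Player I plays M (best of 1, 7, 3); Column gets 5.
- R → Player I plays M (best of 3, 9, -1); Column gets -3.
Column's induced payoffs are -9, 5, -3, so Column commits to C. Subgame-perfect outcome: (M, C) with payoffs (7, 5).

(M, C)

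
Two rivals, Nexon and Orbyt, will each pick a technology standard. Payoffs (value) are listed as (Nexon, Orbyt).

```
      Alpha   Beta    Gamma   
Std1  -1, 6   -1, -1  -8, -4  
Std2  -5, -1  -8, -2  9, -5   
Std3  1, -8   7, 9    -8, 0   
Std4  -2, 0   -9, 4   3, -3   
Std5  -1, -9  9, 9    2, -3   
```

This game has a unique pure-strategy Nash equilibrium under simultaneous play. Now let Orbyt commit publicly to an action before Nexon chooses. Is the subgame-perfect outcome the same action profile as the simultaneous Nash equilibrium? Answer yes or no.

yes

Nexon best-responds to each possible Orbyt move:
- Alpha: BR = Std3, leader payoff -8.
- Beta: BR = Std5, leader payoff 9.
- Gamma: BR = Std2, leader payoff -5.
Orbyt's induced payoffs are -8, 9, -5, so Orbyt commits to Beta. Subgame-perfect outcome: (Std5, Beta) with payoffs (9, 9).
Under simultaneous play:
Nexon's best replies: Alpha→Std3; Beta→Std5; Gamma→Std2.
Orbyt's best replies: Std1→Alpha; Std2→Alpha; Std3→Beta; Std4→Beta; Std5→Beta.
Only (Std5, Beta) has each player best-responding; Nash payoffs (9, 9).
Sequential outcome (Std5, Beta) coincides with the Nash profile (Std5, Beta).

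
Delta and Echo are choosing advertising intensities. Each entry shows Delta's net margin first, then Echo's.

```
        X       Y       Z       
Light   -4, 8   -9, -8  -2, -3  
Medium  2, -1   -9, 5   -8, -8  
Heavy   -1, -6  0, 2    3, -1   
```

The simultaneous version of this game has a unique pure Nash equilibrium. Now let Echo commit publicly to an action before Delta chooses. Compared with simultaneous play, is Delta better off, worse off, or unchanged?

Work backward from Delta's decision.
- X: Delta compares -4, 2, -1 and picks Medium; Echo would get -1.
- Y: Delta compares -9, -9, 0 and picks Heavy; Echo would get 2.
- Z: Delta compares -2, -8, 3 and picks Heavy; Echo would get -1.
Maximizing over -1, 2, -1, Echo chooses Y. Subgame-perfect outcome: (Heavy, Y) with payoffs (0, 2).
Under simultaneous play:
Delta's best replies: X→Medium; Y→Heavy; Z→Heavy.
Echo's best replies: Light→X; Medium→Y; Heavy→Y.
The unique mutual best reply is (Heavy, Y), giving (0, 2).
Delta earns 0 sequentially versus 0 at the Nash outcome: unchanged.

unchanged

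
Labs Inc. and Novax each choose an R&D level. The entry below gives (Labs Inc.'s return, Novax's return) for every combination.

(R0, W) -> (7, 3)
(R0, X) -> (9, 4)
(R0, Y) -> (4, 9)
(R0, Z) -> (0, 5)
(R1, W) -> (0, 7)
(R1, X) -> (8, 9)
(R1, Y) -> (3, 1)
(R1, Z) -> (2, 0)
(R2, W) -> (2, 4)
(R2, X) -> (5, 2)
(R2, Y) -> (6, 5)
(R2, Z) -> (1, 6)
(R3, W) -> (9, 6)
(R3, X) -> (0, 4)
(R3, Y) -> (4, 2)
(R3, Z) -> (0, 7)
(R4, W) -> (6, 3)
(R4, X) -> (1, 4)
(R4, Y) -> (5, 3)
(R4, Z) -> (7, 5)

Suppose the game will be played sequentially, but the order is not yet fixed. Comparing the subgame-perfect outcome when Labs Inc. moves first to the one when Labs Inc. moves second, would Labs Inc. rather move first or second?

If Labs Inc. leads: Novax's best replies are R0→Y, R1→X, R2→Z, R3→Z, R4→Z; Labs Inc.'s induced payoffs 4, 8, 1, 0, 7; outcome (R1, X), payoffs (8, 9).
If Novax leads: Labs Inc.'s best replies are W→R3, X→R0, Y→R2, Z→R4; Novax's induced payoffs 6, 4, 5, 5; outcome (R3, W), payoffs (9, 6).
Labs Inc. gets 8 moving first and 9 moving second, so Labs Inc. prefers to move second.

second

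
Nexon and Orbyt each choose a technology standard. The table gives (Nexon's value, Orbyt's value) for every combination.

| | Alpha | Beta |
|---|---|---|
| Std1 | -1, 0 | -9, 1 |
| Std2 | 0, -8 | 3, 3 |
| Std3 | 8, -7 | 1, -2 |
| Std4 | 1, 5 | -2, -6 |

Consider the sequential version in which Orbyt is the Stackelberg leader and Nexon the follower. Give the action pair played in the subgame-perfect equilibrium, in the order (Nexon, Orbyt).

(Std2, Beta)

Solve by backward induction (Orbyt leads).
- Alpha: BR = Std3, leader payoff -7.
- Beta: BR = Std2, leader payoff 3.
Maximizing over -7, 3, Orbyt chooses Beta. Subgame-perfect outcome: (Std2, Beta) with payoffs (3, 3).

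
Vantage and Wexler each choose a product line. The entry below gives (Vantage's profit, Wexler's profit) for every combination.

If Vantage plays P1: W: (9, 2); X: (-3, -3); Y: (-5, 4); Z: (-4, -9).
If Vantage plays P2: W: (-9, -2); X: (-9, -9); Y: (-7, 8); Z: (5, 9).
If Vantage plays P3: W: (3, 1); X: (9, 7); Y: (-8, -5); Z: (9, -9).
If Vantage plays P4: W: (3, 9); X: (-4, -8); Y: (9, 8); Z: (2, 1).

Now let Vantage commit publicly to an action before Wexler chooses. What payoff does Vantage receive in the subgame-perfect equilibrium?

Wexler best-responds to each possible Vantage move:
- P1: Wexler compares 2, -3, 4, -9 and picks Y; Vantage would get -5.
- P2: Wexler compares -2, -9, 8, 9 and picks Z; Vantage would get 5.
- P3: Wexler compares 1, 7, -5, -9 and picks X; Vantage would get 9.
- P4: Wexler compares 9, -8, 8, 1 and picks W; Vantage would get 3.
Maximizing over -5, 5, 9, 3, Vantage chooses P3. Subgame-perfect outcome: (P3, X) with payoffs (9, 7).

9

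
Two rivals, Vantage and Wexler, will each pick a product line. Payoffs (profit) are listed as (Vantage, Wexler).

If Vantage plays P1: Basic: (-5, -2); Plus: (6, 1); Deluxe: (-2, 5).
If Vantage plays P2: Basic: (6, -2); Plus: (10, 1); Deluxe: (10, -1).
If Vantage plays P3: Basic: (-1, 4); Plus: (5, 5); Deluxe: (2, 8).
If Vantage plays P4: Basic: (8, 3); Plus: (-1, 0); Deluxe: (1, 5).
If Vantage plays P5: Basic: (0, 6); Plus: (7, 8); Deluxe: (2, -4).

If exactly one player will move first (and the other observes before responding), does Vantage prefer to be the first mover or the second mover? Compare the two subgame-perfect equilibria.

If Vantage leads: Wexler's best replies are P1→Deluxe, P2→Plus, P3→Deluxe, P4→Deluxe, P5→Plus; Vantage's induced payoffs -2, 10, 2, 1, 7; outcome (P2, Plus), payoffs (10, 1).
If Wexler leads: Vantage's best replies are Basic→P4, Plus→P2, Deluxe→P2; Wexler's induced payoffs 3, 1, -1; outcome (P4, Basic), payoffs (8, 3).
Vantage gets 10 moving first and 8 moving second, so Vantage prefers to move first.

first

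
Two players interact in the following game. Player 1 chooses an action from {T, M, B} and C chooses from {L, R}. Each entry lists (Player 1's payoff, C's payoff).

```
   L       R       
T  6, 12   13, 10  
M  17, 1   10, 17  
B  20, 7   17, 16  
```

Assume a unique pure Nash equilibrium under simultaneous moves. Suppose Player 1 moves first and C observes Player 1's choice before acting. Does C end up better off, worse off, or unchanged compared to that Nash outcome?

unchanged

C best-responds to each possible Player 1 move:
- T: C compares 12, 10 and picks L; Player 1 would get 6.
- M: C compares 1, 17 and picks R; Player 1 would get 10.
- B: C compares 7, 16 and picks R; Player 1 would get 17.
Maximizing over 6, 10, 17, Player 1 chooses B. Subgame-perfect outcome: (B, R) with payoffs (17, 16).
For the simultaneous game, intersect best replies.
Player 1's best replies: L→B; R→B.
C's best replies: T→L; M→R; B→R.
Only (B, R) has each player best-responding; Nash payoffs (17, 16).
C earns 16 sequentially versus 16 at the Nash outcome: unchanged.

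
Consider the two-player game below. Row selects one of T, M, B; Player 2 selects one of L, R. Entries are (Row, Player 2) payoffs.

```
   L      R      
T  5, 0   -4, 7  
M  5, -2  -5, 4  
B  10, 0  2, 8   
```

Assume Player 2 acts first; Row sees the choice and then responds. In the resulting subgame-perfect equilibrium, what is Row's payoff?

2

Backward induction with Player 2 moving first.
- L: BR = B, leader payoff 0.
- R: BR = B, leader payoff 8.
Among 0, 8, the best is 8 at R. Subgame-perfect outcome: (B, R) with payoffs (2, 8).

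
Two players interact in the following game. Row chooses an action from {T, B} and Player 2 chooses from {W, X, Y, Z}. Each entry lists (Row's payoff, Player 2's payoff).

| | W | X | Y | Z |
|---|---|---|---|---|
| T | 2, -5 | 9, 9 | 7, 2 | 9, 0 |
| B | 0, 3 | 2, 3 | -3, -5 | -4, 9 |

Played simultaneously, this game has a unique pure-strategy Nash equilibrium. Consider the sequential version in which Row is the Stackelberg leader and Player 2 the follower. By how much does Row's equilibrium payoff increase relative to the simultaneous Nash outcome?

Player 2 best-responds to each possible Row move:
- T: BR = X, leader payoff 9.
- B: BR = Z, leader payoff -4.
Row's induced payoffs are 9, -4, so Row commits to T. Subgame-perfect outcome: (T, X) with payoffs (9, 9).
Now find the simultaneous Nash equilibrium.
Row's best replies: W→T; X→T; Y→T; Z→T.
Player 2's best replies: T→X; B→Z.
The unique mutual best reply is (T, X), giving (9, 9).
Row's commitment gain: 9 − 9 = 0.

0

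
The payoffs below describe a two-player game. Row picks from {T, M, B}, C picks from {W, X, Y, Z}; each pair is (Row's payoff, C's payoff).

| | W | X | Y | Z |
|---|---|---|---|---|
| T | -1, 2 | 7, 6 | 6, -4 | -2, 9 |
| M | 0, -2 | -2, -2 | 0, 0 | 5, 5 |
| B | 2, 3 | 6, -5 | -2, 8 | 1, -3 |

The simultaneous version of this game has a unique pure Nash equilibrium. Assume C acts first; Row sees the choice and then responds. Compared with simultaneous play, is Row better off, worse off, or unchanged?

Work backward from Row's decision.
- W: BR = B, leader payoff 3.
- X: BR = T, leader payoff 6.
- Y: BR = T, leader payoff -4.
- Z: BR = M, leader payoff 5.
Maximizing over 3, 6, -4, 5, C chooses X. Subgame-perfect outcome: (T, X) with payoffs (7, 6).
Now find the simultaneous Nash equilibrium.
Row's best replies: W→B; X→T; Y→T; Z→M.
C's best replies: T→Z; M→Z; B→Y.
Only (M, Z) has each player best-responding; Nash payoffs (5, 5).
Row earns 7 sequentially versus 5 at the Nash outcome: better off.

better off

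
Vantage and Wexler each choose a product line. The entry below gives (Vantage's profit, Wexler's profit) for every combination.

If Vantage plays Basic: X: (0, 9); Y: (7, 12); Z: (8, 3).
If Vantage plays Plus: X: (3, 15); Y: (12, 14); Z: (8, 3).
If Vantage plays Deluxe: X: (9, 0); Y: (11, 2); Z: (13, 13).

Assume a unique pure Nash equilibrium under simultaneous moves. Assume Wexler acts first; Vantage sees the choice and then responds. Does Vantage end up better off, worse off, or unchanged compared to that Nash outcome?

Backward induction with Wexler moving first.
- X: BR = Deluxe, leader payoff 0.
- Y: BR = Plus, leader payoff 14.
- Z: BR = Deluxe, leader payoff 13.
Among 0, 14, 13, the best is 14 at Y. Subgame-perfect outcome: (Plus, Y) with payoffs (12, 14).
Now find the simultaneous Nash equilibrium.
Vantage's best replies: X→Deluxe; Y→Plus; Z→Deluxe.
Wexler's best replies: Basic→Y; Plus→X; Deluxe→Z.
The unique mutual best reply is (Deluxe, Z), giving (13, 13).
Vantage earns 12 sequentially versus 13 at the Nash outcome: worse off.

worse off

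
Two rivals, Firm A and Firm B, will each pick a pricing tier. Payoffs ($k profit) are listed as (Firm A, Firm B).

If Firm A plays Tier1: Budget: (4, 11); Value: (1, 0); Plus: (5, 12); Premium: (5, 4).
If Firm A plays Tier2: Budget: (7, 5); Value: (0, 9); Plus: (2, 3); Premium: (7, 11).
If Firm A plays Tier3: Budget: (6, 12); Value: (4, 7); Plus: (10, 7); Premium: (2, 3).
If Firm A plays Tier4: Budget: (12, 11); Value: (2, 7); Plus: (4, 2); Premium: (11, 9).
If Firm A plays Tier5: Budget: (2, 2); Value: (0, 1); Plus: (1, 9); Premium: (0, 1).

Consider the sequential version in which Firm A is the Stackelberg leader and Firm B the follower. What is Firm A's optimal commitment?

Tier4

Backward induction with Firm A moving first.
- Tier1: BR = Plus, leader payoff 5.
- Tier2: BR = Premium, leader payoff 7.
- Tier3: BR = Budget, leader payoff 6.
- Tier4: BR = Budget, leader payoff 12.
- Tier5: BR = Plus, leader payoff 1.
Among 5, 7, 6, 12, 1, the best is 12 at Tier4. Subgame-perfect outcome: (Tier4, Budget) with payoffs (12, 11).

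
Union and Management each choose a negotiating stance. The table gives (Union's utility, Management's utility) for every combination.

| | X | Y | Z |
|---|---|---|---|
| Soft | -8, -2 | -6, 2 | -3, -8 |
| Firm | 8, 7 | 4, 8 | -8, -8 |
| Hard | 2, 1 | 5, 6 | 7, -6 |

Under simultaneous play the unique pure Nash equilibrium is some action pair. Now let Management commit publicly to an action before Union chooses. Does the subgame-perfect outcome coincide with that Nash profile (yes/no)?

Union best-responds to each possible Management move:
- X → Union plays Firm (best of -8, 8, 2); Management gets 7.
- Y → Union plays Hard (best of -6, 4, 5); Management gets 6.
- Z → Union plays Hard (best of -3, -8, 7); Management gets -6.
Among 7, 6, -6, the best is 7 at X. Subgame-perfect outcome: (Firm, X) with payoffs (8, 7).
Under simultaneous play:
Union's best replies: X→Firm; Y→Hard; Z→Hard.
Management's best replies: Soft→Y; Firm→Y; Hard→Y.
The unique mutual best reply is (Hard, Y), giving (5, 6).
Sequential outcome (Firm, X) differs from the Nash profile (Hard, Y).

no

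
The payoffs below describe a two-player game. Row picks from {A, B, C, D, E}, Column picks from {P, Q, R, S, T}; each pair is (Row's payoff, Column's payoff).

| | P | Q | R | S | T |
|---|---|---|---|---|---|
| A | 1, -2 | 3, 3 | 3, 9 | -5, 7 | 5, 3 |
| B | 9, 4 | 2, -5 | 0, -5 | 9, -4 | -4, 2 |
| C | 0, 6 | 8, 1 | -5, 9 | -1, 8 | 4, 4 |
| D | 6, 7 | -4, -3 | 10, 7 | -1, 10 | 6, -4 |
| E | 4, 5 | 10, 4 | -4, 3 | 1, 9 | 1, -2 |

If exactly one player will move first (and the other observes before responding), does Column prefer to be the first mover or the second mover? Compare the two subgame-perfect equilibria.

first

If Row leads: Column's best replies are A→R, B→P, C→R, D→S, E→S; Row's induced payoffs 3, 9, -5, -1, 1; outcome (B, P), payoffs (9, 4).
If Column leads: Row's best replies are P→B, Q→E, R→D, S→B, T→D; Column's induced payoffs 4, 4, 7, -4, -4; outcome (D, R), payoffs (10, 7).
Column gets 7 moving first and 4 moving second, so Column prefers to move first.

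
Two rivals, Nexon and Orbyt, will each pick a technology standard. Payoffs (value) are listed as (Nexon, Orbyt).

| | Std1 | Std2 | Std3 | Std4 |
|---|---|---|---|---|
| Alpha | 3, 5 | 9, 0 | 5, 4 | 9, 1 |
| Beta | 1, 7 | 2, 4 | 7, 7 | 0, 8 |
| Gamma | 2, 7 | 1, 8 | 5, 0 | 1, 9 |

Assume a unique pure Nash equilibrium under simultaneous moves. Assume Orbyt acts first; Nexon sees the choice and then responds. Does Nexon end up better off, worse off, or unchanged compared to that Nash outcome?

better off

Backward induction with Orbyt moving first.
- Std1 → Nexon plays Alpha (best of 3, 1, 2); Orbyt gets 5.
- Std2 → Nexon plays Alpha (best of 9, 2, 1); Orbyt gets 0.
- Std3 → Nexon plays Beta (best of 5, 7, 5); Orbyt gets 7.
- Std4 → Nexon plays Alpha (best of 9, 0, 1); Orbyt gets 1.
Orbyt's induced payoffs are 5, 0, 7, 1, so Orbyt commits to Std3. Subgame-perfect outcome: (Beta, Std3) with payoffs (7, 7).
Now find the simultaneous Nash equilibrium.
Nexon's best replies: Std1→Alpha; Std2→Alpha; Std3→Beta; Std4→Alpha.
Orbyt's best replies: Alpha→Std1; Beta→Std4; Gamma→Std4.
The unique mutual best reply is (Alpha, Std1), giving (3, 5).
Nexon earns 7 sequentially versus 3 at the Nash outcome: better off.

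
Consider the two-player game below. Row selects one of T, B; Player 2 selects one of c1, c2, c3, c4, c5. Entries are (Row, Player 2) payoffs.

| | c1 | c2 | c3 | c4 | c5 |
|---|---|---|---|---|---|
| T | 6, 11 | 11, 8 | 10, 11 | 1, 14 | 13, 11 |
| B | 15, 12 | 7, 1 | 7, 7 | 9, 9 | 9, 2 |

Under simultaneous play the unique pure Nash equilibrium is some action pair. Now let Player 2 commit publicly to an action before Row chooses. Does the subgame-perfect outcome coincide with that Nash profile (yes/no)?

yes

Solve by backward induction (Player 2 leads).
- c1: Row compares 6, 15 and picks B; Player 2 would get 12.
- c2: Row compares 11, 7 and picks T; Player 2 would get 8.
- c3: Row compares 10, 7 and picks T; Player 2 would get 11.
- c4: Row compares 1, 9 and picks B; Player 2 would get 9.
- c5: Row compares 13, 9 and picks T; Player 2 would get 11.
Maximizing over 12, 8, 11, 9, 11, Player 2 chooses c1. Subgame-perfect outcome: (B, c1) with payoffs (15, 12).
Under simultaneous play:
Row's best replies: c1→B; c2→T; c3→T; c4→B; c5→T.
Player 2's best replies: T→c4; B→c1.
Only (B, c1) has each player best-responding; Nash payoffs (15, 12).
Sequential outcome (B, c1) coincides with the Nash profile (B, c1).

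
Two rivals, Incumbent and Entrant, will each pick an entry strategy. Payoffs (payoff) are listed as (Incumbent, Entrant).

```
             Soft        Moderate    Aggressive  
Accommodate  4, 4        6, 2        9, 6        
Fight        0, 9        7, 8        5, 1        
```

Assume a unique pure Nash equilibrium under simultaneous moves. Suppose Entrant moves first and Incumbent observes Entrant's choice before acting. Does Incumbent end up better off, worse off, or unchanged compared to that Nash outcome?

Work backward from Incumbent's decision.
- Soft: Incumbent compares 4, 0 and picks Accommodate; Entrant would get 4.
- Moderate: Incumbent compares 6, 7 and picks Fight; Entrant would get 8.
- Aggressive: Incumbent compares 9, 5 and picks Accommodate; Entrant would get 6.
Among 4, 8, 6, the best is 8 at Moderate. Subgame-perfect outcome: (Fight, Moderate) with payoffs (7, 8).
Now find the simultaneous Nash equilibrium.
Incumbent's best replies: Soft→Accommodate; Moderate→Fight; Aggressive→Accommodate.
Entrant's best replies: Accommodate→Aggressive; Fight→Soft.
The unique mutual best reply is (Accommodate, Aggressive), giving (9, 6).
Incumbent earns 7 sequentially versus 9 at the Nash outcome: worse off.

worse off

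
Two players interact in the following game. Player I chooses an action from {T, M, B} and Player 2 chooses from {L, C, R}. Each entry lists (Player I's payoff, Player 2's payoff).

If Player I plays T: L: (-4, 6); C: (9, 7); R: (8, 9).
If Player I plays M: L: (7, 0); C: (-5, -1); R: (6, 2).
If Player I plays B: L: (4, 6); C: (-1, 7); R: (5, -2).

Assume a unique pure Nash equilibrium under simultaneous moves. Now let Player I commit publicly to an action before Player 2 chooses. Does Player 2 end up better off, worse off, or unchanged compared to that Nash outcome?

Work backward from Player 2's decision.
- T: Player 2 compares 6, 7, 9 and picks R; Player I would get 8.
- M: Player 2 compares 0, -1, 2 and picks R; Player I would get 6.
- B: Player 2 compares 6, 7, -2 and picks C; Player I would get -1.
Player I's induced payoffs are 8, 6, -1, so Player I commits to T. Subgame-perfect outcome: (T, R) with payoffs (8, 9).
Under simultaneous play:
Player I's best replies: L→M; C→T; R→T.
Player 2's best replies: T→R; M→R; B→C.
The unique mutual best reply is (T, R), giving (8, 9).
Player 2 earns 9 sequentially versus 9 at the Nash outcome: unchanged.

unchanged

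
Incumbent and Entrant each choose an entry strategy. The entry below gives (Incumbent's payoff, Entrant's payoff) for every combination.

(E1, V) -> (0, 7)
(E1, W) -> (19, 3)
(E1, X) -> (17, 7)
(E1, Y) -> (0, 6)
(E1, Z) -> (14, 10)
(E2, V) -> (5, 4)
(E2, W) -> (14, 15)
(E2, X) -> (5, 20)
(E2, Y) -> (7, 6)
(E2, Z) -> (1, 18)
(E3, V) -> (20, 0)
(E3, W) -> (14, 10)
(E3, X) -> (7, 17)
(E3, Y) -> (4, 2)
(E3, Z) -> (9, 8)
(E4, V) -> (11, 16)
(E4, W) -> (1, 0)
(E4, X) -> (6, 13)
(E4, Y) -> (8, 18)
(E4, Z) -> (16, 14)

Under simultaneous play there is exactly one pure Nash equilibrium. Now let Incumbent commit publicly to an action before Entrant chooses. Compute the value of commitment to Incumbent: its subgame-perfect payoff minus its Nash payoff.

Backward induction with Incumbent moving first.
- E1 → Entrant plays Z (best of 7, 3, 7, 6, 10); Incumbent gets 14.
- E2 → Entrant plays X (best of 4, 15, 20, 6, 18); Incumbent gets 5.
- E3 → Entrant plays X (best of 0, 10, 17, 2, 8); Incumbent gets 7.
- E4 → Entrant plays Y (best of 16, 0, 13, 18, 14); Incumbent gets 8.
Incumbent's induced payoffs are 14, 5, 7, 8, so Incumbent commits to E1. Subgame-perfect outcome: (E1, Z) with payoffs (14, 10).
Under simultaneous play:
Incumbent's best replies: V→E3; W→E1; X→E1; Y→E4; Z→E4.
Entrant's best replies: E1→Z; E2→X; E3→X; E4→Y.
Only (E4, Y) has each player best-responding; Nash payoffs (8, 18).
Incumbent's commitment gain: 14 − 8 = 6.

6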